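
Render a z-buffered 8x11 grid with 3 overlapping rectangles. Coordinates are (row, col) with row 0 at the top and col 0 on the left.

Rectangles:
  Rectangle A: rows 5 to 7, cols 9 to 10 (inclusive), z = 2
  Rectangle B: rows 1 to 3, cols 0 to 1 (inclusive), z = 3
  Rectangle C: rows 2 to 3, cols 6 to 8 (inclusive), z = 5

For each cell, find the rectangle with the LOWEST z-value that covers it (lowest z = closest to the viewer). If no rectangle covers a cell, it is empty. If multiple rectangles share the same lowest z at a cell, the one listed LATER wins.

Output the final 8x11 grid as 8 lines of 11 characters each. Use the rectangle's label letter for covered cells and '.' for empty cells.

...........
BB.........
BB....CCC..
BB....CCC..
...........
.........AA
.........AA
.........AA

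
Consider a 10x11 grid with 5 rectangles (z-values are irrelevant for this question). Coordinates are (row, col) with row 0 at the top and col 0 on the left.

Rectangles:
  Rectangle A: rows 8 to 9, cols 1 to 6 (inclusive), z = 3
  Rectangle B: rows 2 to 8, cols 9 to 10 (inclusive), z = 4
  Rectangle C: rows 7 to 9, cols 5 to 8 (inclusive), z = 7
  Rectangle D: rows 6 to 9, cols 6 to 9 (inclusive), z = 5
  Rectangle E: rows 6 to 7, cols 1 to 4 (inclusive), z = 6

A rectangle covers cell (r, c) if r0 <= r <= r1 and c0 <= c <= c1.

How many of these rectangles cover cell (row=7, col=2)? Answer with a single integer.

Answer: 1

Derivation:
Check cell (7,2):
  A: rows 8-9 cols 1-6 -> outside (row miss)
  B: rows 2-8 cols 9-10 -> outside (col miss)
  C: rows 7-9 cols 5-8 -> outside (col miss)
  D: rows 6-9 cols 6-9 -> outside (col miss)
  E: rows 6-7 cols 1-4 -> covers
Count covering = 1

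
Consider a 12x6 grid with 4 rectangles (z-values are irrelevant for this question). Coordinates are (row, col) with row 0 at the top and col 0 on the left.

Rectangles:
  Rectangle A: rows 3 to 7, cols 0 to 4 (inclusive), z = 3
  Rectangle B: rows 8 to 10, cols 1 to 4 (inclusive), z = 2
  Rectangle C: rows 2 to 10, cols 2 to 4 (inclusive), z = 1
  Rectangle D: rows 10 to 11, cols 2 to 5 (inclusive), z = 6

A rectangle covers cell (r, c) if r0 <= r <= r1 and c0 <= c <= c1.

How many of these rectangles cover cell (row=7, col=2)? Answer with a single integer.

Check cell (7,2):
  A: rows 3-7 cols 0-4 -> covers
  B: rows 8-10 cols 1-4 -> outside (row miss)
  C: rows 2-10 cols 2-4 -> covers
  D: rows 10-11 cols 2-5 -> outside (row miss)
Count covering = 2

Answer: 2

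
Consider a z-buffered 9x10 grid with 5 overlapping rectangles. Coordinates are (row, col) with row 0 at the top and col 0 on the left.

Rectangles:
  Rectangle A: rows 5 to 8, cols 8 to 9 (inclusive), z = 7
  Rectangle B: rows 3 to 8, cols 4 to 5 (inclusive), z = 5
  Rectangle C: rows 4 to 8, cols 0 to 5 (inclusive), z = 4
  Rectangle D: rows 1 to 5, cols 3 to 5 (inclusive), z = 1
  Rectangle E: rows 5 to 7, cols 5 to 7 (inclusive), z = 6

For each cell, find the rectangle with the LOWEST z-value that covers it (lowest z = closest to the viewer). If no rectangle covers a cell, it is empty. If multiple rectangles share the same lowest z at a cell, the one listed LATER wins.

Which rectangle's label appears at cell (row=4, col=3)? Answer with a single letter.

Check cell (4,3):
  A: rows 5-8 cols 8-9 -> outside (row miss)
  B: rows 3-8 cols 4-5 -> outside (col miss)
  C: rows 4-8 cols 0-5 z=4 -> covers; best now C (z=4)
  D: rows 1-5 cols 3-5 z=1 -> covers; best now D (z=1)
  E: rows 5-7 cols 5-7 -> outside (row miss)
Winner: D at z=1

Answer: D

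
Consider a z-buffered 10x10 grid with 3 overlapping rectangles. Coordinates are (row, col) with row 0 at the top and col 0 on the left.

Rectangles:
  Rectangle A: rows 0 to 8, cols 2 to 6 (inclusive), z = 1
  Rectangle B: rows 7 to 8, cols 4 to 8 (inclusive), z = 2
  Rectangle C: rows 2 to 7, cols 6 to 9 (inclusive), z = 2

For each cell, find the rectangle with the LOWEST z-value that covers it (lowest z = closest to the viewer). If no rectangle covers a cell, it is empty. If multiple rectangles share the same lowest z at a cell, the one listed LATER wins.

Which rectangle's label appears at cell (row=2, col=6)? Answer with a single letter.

Check cell (2,6):
  A: rows 0-8 cols 2-6 z=1 -> covers; best now A (z=1)
  B: rows 7-8 cols 4-8 -> outside (row miss)
  C: rows 2-7 cols 6-9 z=2 -> covers; best now A (z=1)
Winner: A at z=1

Answer: A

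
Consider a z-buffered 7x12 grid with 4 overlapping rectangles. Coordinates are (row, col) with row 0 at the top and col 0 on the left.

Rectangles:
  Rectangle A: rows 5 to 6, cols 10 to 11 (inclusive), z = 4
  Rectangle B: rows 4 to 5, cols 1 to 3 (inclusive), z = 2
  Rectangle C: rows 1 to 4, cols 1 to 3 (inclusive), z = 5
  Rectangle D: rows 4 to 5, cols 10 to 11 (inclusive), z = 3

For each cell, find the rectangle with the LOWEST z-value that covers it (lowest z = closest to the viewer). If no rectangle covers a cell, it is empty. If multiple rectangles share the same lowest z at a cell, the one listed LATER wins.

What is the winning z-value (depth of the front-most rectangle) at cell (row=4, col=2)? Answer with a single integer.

Answer: 2

Derivation:
Check cell (4,2):
  A: rows 5-6 cols 10-11 -> outside (row miss)
  B: rows 4-5 cols 1-3 z=2 -> covers; best now B (z=2)
  C: rows 1-4 cols 1-3 z=5 -> covers; best now B (z=2)
  D: rows 4-5 cols 10-11 -> outside (col miss)
Winner: B at z=2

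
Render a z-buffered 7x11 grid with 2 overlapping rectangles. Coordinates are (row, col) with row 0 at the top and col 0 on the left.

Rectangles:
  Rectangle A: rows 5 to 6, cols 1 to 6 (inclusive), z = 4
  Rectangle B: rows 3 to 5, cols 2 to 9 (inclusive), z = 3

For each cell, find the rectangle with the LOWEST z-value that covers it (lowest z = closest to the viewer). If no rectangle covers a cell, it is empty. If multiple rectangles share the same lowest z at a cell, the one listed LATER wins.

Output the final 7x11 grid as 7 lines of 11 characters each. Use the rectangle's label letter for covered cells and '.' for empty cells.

...........
...........
...........
..BBBBBBBB.
..BBBBBBBB.
.ABBBBBBBB.
.AAAAAA....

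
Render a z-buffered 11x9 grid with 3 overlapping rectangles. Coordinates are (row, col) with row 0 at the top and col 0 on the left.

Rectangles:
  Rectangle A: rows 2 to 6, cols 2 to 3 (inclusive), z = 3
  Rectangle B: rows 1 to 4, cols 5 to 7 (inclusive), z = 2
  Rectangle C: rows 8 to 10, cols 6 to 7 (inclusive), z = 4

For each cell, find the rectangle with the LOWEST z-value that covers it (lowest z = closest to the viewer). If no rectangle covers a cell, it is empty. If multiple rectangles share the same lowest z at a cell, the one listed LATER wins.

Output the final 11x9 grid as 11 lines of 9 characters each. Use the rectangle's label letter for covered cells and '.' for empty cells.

.........
.....BBB.
..AA.BBB.
..AA.BBB.
..AA.BBB.
..AA.....
..AA.....
.........
......CC.
......CC.
......CC.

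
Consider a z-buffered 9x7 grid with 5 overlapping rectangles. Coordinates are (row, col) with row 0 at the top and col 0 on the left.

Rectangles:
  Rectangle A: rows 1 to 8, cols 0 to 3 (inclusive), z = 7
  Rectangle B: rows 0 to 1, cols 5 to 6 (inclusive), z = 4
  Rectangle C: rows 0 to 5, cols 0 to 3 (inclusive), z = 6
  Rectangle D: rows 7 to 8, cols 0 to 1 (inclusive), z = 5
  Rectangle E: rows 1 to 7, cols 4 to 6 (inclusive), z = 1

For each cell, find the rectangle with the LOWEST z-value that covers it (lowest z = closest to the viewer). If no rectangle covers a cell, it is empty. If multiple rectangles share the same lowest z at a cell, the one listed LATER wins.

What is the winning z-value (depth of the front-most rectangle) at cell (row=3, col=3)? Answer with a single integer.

Check cell (3,3):
  A: rows 1-8 cols 0-3 z=7 -> covers; best now A (z=7)
  B: rows 0-1 cols 5-6 -> outside (row miss)
  C: rows 0-5 cols 0-3 z=6 -> covers; best now C (z=6)
  D: rows 7-8 cols 0-1 -> outside (row miss)
  E: rows 1-7 cols 4-6 -> outside (col miss)
Winner: C at z=6

Answer: 6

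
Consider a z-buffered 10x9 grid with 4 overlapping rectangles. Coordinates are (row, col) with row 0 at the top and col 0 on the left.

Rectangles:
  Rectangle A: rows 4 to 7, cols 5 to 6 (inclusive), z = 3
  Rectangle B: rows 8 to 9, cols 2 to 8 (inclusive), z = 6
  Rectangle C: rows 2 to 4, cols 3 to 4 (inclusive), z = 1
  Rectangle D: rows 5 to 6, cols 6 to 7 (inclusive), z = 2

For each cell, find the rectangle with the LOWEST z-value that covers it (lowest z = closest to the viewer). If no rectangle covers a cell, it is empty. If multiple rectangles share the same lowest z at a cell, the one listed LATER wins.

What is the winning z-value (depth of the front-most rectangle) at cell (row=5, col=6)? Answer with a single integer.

Answer: 2

Derivation:
Check cell (5,6):
  A: rows 4-7 cols 5-6 z=3 -> covers; best now A (z=3)
  B: rows 8-9 cols 2-8 -> outside (row miss)
  C: rows 2-4 cols 3-4 -> outside (row miss)
  D: rows 5-6 cols 6-7 z=2 -> covers; best now D (z=2)
Winner: D at z=2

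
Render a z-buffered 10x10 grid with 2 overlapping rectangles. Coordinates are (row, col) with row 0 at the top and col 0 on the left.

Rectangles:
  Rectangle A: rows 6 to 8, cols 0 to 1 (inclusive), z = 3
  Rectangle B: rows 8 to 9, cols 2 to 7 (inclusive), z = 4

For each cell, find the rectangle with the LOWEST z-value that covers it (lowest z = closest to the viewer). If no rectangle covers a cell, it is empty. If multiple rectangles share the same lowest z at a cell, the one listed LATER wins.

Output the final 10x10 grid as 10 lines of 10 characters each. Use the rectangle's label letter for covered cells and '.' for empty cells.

..........
..........
..........
..........
..........
..........
AA........
AA........
AABBBBBB..
..BBBBBB..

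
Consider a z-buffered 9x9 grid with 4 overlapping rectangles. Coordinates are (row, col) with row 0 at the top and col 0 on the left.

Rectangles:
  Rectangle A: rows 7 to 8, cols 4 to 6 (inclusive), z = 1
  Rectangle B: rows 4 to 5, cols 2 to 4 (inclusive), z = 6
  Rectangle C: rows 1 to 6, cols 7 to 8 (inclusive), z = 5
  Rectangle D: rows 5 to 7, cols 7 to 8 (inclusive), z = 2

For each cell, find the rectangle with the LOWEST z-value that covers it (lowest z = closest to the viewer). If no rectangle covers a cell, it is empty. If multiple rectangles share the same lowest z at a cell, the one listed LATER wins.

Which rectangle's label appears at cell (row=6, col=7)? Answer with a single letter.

Check cell (6,7):
  A: rows 7-8 cols 4-6 -> outside (row miss)
  B: rows 4-5 cols 2-4 -> outside (row miss)
  C: rows 1-6 cols 7-8 z=5 -> covers; best now C (z=5)
  D: rows 5-7 cols 7-8 z=2 -> covers; best now D (z=2)
Winner: D at z=2

Answer: D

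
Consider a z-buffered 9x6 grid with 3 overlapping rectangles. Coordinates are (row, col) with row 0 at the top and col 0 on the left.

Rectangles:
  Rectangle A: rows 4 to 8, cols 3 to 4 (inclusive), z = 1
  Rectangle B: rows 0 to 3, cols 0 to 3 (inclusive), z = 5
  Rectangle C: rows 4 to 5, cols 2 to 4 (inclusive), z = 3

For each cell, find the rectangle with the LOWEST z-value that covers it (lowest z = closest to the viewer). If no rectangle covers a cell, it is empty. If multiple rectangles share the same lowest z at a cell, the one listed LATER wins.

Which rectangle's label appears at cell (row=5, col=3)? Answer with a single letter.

Check cell (5,3):
  A: rows 4-8 cols 3-4 z=1 -> covers; best now A (z=1)
  B: rows 0-3 cols 0-3 -> outside (row miss)
  C: rows 4-5 cols 2-4 z=3 -> covers; best now A (z=1)
Winner: A at z=1

Answer: A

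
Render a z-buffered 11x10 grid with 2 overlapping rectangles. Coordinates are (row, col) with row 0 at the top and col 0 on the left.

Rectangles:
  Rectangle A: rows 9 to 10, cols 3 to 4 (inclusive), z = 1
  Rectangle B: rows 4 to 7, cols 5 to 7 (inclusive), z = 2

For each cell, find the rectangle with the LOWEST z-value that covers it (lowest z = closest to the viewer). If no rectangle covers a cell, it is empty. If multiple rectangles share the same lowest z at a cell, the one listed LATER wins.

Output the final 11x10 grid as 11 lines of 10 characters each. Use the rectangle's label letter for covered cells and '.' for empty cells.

..........
..........
..........
..........
.....BBB..
.....BBB..
.....BBB..
.....BBB..
..........
...AA.....
...AA.....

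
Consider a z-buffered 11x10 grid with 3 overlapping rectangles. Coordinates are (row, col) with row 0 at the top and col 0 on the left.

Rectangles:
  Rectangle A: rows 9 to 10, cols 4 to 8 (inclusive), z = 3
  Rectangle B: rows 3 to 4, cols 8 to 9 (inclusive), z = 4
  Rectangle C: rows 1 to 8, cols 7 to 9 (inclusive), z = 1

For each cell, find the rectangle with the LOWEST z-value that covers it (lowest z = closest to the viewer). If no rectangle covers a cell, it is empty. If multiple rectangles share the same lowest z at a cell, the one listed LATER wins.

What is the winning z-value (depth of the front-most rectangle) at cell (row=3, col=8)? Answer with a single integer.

Check cell (3,8):
  A: rows 9-10 cols 4-8 -> outside (row miss)
  B: rows 3-4 cols 8-9 z=4 -> covers; best now B (z=4)
  C: rows 1-8 cols 7-9 z=1 -> covers; best now C (z=1)
Winner: C at z=1

Answer: 1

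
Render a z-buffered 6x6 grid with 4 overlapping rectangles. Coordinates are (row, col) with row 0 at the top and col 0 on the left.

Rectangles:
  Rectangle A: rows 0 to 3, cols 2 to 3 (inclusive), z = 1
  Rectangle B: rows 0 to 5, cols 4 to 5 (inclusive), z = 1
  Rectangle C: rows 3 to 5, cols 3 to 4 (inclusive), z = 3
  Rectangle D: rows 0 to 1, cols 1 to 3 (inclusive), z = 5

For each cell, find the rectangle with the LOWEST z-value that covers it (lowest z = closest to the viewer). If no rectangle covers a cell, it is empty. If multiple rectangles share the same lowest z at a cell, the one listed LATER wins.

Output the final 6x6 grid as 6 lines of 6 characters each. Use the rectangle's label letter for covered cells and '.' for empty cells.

.DAABB
.DAABB
..AABB
..AABB
...CBB
...CBB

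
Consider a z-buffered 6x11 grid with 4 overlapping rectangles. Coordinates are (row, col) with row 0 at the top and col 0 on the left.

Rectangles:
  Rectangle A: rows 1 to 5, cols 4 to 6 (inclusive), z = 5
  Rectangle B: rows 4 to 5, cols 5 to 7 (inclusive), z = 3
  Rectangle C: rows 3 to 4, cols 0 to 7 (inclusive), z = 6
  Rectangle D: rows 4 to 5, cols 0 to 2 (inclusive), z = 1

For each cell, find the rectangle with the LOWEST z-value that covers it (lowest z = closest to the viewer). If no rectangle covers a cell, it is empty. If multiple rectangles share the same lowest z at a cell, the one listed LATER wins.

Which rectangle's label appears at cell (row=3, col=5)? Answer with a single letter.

Answer: A

Derivation:
Check cell (3,5):
  A: rows 1-5 cols 4-6 z=5 -> covers; best now A (z=5)
  B: rows 4-5 cols 5-7 -> outside (row miss)
  C: rows 3-4 cols 0-7 z=6 -> covers; best now A (z=5)
  D: rows 4-5 cols 0-2 -> outside (row miss)
Winner: A at z=5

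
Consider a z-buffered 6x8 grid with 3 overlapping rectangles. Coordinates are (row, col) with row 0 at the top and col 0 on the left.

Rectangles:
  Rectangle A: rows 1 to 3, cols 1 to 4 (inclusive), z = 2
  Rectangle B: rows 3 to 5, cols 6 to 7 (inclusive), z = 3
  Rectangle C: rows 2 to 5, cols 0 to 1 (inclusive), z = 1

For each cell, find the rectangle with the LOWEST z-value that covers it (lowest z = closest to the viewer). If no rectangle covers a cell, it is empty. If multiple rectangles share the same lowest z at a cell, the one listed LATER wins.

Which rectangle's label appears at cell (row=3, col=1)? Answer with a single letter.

Check cell (3,1):
  A: rows 1-3 cols 1-4 z=2 -> covers; best now A (z=2)
  B: rows 3-5 cols 6-7 -> outside (col miss)
  C: rows 2-5 cols 0-1 z=1 -> covers; best now C (z=1)
Winner: C at z=1

Answer: C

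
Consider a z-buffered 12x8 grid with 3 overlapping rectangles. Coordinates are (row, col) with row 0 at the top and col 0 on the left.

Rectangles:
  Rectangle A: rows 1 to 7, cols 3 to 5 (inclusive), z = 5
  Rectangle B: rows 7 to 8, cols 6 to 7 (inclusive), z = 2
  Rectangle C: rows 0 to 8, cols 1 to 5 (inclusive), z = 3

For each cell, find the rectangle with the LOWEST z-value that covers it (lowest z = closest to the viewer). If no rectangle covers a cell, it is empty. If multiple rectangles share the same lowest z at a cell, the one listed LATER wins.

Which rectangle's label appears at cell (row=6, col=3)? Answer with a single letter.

Answer: C

Derivation:
Check cell (6,3):
  A: rows 1-7 cols 3-5 z=5 -> covers; best now A (z=5)
  B: rows 7-8 cols 6-7 -> outside (row miss)
  C: rows 0-8 cols 1-5 z=3 -> covers; best now C (z=3)
Winner: C at z=3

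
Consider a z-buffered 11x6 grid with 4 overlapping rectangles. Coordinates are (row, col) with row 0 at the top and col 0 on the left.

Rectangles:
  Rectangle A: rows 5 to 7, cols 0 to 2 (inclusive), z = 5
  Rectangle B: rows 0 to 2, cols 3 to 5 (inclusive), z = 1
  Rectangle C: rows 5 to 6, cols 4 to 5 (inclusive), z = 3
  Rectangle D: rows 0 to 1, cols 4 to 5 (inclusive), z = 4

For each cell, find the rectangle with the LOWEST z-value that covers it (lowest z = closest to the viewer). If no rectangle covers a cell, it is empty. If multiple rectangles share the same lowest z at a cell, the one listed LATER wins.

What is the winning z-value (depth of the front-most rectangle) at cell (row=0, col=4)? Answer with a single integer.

Answer: 1

Derivation:
Check cell (0,4):
  A: rows 5-7 cols 0-2 -> outside (row miss)
  B: rows 0-2 cols 3-5 z=1 -> covers; best now B (z=1)
  C: rows 5-6 cols 4-5 -> outside (row miss)
  D: rows 0-1 cols 4-5 z=4 -> covers; best now B (z=1)
Winner: B at z=1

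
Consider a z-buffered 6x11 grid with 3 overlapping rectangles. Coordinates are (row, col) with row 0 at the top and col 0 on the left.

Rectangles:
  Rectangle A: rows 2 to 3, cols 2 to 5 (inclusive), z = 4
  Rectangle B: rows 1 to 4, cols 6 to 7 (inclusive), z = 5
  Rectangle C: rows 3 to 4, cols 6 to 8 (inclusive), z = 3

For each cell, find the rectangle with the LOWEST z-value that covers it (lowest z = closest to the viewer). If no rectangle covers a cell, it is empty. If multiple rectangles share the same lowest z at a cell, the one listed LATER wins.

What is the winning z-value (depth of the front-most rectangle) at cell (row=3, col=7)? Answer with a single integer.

Check cell (3,7):
  A: rows 2-3 cols 2-5 -> outside (col miss)
  B: rows 1-4 cols 6-7 z=5 -> covers; best now B (z=5)
  C: rows 3-4 cols 6-8 z=3 -> covers; best now C (z=3)
Winner: C at z=3

Answer: 3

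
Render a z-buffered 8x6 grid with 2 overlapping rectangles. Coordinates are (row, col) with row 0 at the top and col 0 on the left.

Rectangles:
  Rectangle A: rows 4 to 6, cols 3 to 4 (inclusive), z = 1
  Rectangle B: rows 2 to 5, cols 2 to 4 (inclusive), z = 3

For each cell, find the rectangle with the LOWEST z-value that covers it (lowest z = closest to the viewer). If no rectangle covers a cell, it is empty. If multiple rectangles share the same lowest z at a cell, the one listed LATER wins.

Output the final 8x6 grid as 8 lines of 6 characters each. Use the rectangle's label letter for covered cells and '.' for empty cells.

......
......
..BBB.
..BBB.
..BAA.
..BAA.
...AA.
......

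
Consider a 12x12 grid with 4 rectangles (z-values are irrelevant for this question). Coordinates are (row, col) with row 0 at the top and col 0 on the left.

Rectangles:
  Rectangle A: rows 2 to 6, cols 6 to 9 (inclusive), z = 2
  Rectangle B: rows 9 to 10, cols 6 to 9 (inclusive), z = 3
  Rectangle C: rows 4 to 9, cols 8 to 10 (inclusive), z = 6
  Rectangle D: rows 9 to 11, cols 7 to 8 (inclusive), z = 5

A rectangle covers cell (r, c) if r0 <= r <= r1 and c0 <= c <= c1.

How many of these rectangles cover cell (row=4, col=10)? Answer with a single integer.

Check cell (4,10):
  A: rows 2-6 cols 6-9 -> outside (col miss)
  B: rows 9-10 cols 6-9 -> outside (row miss)
  C: rows 4-9 cols 8-10 -> covers
  D: rows 9-11 cols 7-8 -> outside (row miss)
Count covering = 1

Answer: 1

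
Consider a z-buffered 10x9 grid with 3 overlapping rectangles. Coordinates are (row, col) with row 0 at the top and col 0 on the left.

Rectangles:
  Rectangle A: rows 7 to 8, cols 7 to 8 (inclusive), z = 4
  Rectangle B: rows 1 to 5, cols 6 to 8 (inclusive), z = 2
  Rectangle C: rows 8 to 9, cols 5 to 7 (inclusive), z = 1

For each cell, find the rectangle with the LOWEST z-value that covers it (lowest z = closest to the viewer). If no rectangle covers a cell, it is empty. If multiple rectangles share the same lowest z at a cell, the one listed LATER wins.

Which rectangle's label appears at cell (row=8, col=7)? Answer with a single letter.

Answer: C

Derivation:
Check cell (8,7):
  A: rows 7-8 cols 7-8 z=4 -> covers; best now A (z=4)
  B: rows 1-5 cols 6-8 -> outside (row miss)
  C: rows 8-9 cols 5-7 z=1 -> covers; best now C (z=1)
Winner: C at z=1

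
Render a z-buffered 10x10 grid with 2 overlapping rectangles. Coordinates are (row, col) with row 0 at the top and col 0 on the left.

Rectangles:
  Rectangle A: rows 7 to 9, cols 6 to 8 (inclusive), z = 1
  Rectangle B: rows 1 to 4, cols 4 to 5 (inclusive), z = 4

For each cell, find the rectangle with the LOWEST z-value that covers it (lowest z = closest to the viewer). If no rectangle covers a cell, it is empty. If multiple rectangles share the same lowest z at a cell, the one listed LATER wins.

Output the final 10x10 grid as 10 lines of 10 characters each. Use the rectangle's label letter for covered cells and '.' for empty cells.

..........
....BB....
....BB....
....BB....
....BB....
..........
..........
......AAA.
......AAA.
......AAA.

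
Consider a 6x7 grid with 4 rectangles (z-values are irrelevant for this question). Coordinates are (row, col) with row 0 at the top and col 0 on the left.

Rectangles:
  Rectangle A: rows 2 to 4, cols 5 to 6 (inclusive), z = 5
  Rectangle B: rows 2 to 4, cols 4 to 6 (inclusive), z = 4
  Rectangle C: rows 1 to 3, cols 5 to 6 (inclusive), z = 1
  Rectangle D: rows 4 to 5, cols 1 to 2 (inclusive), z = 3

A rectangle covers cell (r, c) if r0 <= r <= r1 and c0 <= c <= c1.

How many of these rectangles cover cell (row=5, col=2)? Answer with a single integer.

Answer: 1

Derivation:
Check cell (5,2):
  A: rows 2-4 cols 5-6 -> outside (row miss)
  B: rows 2-4 cols 4-6 -> outside (row miss)
  C: rows 1-3 cols 5-6 -> outside (row miss)
  D: rows 4-5 cols 1-2 -> covers
Count covering = 1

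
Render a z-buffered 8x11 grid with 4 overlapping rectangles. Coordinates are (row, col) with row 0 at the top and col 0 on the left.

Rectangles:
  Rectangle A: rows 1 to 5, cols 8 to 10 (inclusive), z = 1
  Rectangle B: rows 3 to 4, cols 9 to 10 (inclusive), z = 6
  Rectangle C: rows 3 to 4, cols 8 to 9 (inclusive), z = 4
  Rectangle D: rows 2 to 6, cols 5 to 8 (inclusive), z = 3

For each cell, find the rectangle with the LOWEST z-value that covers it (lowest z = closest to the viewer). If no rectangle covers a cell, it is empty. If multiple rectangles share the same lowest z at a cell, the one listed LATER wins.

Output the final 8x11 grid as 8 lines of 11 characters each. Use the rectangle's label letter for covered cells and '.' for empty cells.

...........
........AAA
.....DDDAAA
.....DDDAAA
.....DDDAAA
.....DDDAAA
.....DDDD..
...........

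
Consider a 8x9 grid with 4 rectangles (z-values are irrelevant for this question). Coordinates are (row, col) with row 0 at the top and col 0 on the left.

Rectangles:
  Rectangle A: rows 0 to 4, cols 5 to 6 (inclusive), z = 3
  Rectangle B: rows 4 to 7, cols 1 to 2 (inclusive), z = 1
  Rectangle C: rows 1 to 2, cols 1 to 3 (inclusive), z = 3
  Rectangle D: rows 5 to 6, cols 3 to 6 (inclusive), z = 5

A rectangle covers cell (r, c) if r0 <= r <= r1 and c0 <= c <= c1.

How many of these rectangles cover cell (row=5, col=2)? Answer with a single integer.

Answer: 1

Derivation:
Check cell (5,2):
  A: rows 0-4 cols 5-6 -> outside (row miss)
  B: rows 4-7 cols 1-2 -> covers
  C: rows 1-2 cols 1-3 -> outside (row miss)
  D: rows 5-6 cols 3-6 -> outside (col miss)
Count covering = 1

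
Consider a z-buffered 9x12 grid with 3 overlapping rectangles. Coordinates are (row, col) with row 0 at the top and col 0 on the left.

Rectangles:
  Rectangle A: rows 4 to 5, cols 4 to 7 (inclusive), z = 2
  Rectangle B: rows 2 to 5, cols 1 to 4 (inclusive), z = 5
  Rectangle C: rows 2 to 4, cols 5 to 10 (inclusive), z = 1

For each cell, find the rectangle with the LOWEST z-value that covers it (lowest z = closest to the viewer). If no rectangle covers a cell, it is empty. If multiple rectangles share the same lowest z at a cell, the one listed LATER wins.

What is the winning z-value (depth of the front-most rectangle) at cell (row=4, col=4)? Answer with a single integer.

Answer: 2

Derivation:
Check cell (4,4):
  A: rows 4-5 cols 4-7 z=2 -> covers; best now A (z=2)
  B: rows 2-5 cols 1-4 z=5 -> covers; best now A (z=2)
  C: rows 2-4 cols 5-10 -> outside (col miss)
Winner: A at z=2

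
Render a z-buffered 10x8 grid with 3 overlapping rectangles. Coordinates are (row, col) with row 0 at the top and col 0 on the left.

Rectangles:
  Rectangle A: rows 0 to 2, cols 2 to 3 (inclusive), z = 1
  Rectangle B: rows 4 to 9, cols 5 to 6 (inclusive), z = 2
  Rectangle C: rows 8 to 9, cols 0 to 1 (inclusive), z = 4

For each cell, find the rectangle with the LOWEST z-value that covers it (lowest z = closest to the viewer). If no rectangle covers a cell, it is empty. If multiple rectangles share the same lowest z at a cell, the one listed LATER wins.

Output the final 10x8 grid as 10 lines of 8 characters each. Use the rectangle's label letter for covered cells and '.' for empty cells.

..AA....
..AA....
..AA....
........
.....BB.
.....BB.
.....BB.
.....BB.
CC...BB.
CC...BB.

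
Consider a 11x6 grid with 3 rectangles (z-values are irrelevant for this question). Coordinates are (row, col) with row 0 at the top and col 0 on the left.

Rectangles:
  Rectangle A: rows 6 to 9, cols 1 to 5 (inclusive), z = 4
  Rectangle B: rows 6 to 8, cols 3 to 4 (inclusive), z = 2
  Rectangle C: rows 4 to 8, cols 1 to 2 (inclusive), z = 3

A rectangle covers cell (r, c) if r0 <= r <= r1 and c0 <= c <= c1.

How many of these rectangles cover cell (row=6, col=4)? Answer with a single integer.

Check cell (6,4):
  A: rows 6-9 cols 1-5 -> covers
  B: rows 6-8 cols 3-4 -> covers
  C: rows 4-8 cols 1-2 -> outside (col miss)
Count covering = 2

Answer: 2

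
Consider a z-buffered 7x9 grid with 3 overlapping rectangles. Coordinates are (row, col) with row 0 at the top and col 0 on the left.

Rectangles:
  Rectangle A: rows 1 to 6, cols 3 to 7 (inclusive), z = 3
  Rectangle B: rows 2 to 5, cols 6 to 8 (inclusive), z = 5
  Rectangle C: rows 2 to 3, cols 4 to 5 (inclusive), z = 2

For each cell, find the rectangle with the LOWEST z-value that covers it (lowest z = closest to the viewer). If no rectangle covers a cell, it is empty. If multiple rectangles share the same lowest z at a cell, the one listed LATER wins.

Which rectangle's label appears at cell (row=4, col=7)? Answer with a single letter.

Check cell (4,7):
  A: rows 1-6 cols 3-7 z=3 -> covers; best now A (z=3)
  B: rows 2-5 cols 6-8 z=5 -> covers; best now A (z=3)
  C: rows 2-3 cols 4-5 -> outside (row miss)
Winner: A at z=3

Answer: A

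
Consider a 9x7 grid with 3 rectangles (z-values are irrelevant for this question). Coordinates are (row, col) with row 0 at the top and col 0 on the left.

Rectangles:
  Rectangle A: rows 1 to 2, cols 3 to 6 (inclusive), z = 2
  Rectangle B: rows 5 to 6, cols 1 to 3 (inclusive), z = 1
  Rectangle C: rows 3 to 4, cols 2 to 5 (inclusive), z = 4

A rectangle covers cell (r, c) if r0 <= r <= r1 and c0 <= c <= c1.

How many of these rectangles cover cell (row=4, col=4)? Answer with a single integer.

Answer: 1

Derivation:
Check cell (4,4):
  A: rows 1-2 cols 3-6 -> outside (row miss)
  B: rows 5-6 cols 1-3 -> outside (row miss)
  C: rows 3-4 cols 2-5 -> covers
Count covering = 1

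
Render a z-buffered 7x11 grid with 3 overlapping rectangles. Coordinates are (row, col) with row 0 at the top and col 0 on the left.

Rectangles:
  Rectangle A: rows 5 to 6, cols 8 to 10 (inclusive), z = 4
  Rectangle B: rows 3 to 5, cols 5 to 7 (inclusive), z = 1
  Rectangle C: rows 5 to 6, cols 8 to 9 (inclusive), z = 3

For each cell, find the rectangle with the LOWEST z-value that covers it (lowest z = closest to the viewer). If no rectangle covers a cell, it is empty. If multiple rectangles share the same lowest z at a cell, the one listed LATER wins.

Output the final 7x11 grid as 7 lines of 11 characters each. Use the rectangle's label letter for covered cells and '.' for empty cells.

...........
...........
...........
.....BBB...
.....BBB...
.....BBBCCA
........CCA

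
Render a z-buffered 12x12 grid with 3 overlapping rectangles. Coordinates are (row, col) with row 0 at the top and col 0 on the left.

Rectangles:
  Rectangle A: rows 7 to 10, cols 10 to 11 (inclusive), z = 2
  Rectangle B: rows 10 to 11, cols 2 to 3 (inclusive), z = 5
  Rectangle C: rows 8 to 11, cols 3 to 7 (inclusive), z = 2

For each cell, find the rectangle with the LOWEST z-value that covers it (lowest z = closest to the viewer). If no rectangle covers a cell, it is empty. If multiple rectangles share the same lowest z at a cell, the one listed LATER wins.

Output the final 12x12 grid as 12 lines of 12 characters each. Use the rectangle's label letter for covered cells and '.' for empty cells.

............
............
............
............
............
............
............
..........AA
...CCCCC..AA
...CCCCC..AA
..BCCCCC..AA
..BCCCCC....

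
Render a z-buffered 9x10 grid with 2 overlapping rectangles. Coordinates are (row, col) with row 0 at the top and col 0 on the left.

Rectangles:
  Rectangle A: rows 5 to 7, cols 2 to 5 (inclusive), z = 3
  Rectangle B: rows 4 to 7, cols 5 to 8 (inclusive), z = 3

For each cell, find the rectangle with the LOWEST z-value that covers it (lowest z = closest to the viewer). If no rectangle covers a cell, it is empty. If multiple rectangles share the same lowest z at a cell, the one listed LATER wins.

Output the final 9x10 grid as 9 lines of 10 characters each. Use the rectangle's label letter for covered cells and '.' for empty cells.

..........
..........
..........
..........
.....BBBB.
..AAABBBB.
..AAABBBB.
..AAABBBB.
..........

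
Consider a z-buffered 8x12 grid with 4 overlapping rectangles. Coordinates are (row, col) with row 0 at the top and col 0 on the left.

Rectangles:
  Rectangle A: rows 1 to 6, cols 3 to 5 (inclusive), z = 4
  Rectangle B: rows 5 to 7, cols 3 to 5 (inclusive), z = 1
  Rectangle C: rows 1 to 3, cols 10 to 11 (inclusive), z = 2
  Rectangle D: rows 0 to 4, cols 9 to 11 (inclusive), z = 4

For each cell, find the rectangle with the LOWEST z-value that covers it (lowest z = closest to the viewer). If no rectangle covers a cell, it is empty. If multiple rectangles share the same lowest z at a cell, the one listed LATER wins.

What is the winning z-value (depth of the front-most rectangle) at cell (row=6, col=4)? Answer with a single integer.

Answer: 1

Derivation:
Check cell (6,4):
  A: rows 1-6 cols 3-5 z=4 -> covers; best now A (z=4)
  B: rows 5-7 cols 3-5 z=1 -> covers; best now B (z=1)
  C: rows 1-3 cols 10-11 -> outside (row miss)
  D: rows 0-4 cols 9-11 -> outside (row miss)
Winner: B at z=1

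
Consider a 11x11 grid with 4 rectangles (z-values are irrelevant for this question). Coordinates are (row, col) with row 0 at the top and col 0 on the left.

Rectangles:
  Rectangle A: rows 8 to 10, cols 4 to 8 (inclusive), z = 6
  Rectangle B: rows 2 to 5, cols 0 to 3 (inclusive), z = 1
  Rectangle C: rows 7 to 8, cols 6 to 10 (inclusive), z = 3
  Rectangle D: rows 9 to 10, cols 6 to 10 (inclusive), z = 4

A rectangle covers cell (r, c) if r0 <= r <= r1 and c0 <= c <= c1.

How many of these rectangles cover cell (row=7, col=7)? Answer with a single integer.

Answer: 1

Derivation:
Check cell (7,7):
  A: rows 8-10 cols 4-8 -> outside (row miss)
  B: rows 2-5 cols 0-3 -> outside (row miss)
  C: rows 7-8 cols 6-10 -> covers
  D: rows 9-10 cols 6-10 -> outside (row miss)
Count covering = 1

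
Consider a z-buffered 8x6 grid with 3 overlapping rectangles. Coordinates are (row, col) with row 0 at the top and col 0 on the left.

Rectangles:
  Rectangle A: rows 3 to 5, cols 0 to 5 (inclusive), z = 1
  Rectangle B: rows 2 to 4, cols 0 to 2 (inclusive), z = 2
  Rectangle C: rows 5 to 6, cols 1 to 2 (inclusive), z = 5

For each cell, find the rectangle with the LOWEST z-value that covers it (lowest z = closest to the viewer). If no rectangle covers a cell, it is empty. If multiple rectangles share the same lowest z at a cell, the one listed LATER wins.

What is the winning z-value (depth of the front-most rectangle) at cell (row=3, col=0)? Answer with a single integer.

Answer: 1

Derivation:
Check cell (3,0):
  A: rows 3-5 cols 0-5 z=1 -> covers; best now A (z=1)
  B: rows 2-4 cols 0-2 z=2 -> covers; best now A (z=1)
  C: rows 5-6 cols 1-2 -> outside (row miss)
Winner: A at z=1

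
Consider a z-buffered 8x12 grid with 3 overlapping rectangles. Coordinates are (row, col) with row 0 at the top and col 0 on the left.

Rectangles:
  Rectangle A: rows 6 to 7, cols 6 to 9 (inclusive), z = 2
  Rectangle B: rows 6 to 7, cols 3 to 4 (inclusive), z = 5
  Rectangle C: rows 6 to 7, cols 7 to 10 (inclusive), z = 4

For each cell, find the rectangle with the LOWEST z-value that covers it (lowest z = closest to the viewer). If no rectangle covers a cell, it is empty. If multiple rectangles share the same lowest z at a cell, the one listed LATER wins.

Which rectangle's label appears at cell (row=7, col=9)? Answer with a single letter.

Answer: A

Derivation:
Check cell (7,9):
  A: rows 6-7 cols 6-9 z=2 -> covers; best now A (z=2)
  B: rows 6-7 cols 3-4 -> outside (col miss)
  C: rows 6-7 cols 7-10 z=4 -> covers; best now A (z=2)
Winner: A at z=2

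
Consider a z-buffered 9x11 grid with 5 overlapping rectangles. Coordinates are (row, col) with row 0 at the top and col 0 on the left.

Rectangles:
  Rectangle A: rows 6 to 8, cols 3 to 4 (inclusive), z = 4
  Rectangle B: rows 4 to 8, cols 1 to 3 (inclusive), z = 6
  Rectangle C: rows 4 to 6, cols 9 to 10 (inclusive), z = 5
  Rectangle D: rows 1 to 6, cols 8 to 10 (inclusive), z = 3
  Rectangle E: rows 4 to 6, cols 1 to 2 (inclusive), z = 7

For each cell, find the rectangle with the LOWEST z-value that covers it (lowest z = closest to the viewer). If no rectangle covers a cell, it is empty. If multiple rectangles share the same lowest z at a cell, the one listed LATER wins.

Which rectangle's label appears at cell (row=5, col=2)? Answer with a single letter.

Answer: B

Derivation:
Check cell (5,2):
  A: rows 6-8 cols 3-4 -> outside (row miss)
  B: rows 4-8 cols 1-3 z=6 -> covers; best now B (z=6)
  C: rows 4-6 cols 9-10 -> outside (col miss)
  D: rows 1-6 cols 8-10 -> outside (col miss)
  E: rows 4-6 cols 1-2 z=7 -> covers; best now B (z=6)
Winner: B at z=6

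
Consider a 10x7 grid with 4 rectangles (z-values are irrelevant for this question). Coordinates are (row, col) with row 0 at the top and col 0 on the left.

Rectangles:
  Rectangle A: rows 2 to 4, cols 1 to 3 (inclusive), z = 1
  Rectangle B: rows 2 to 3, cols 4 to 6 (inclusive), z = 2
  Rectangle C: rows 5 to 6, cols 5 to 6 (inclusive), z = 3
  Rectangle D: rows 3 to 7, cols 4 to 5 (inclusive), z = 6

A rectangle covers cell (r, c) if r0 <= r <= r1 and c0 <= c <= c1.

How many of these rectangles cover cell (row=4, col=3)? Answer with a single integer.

Check cell (4,3):
  A: rows 2-4 cols 1-3 -> covers
  B: rows 2-3 cols 4-6 -> outside (row miss)
  C: rows 5-6 cols 5-6 -> outside (row miss)
  D: rows 3-7 cols 4-5 -> outside (col miss)
Count covering = 1

Answer: 1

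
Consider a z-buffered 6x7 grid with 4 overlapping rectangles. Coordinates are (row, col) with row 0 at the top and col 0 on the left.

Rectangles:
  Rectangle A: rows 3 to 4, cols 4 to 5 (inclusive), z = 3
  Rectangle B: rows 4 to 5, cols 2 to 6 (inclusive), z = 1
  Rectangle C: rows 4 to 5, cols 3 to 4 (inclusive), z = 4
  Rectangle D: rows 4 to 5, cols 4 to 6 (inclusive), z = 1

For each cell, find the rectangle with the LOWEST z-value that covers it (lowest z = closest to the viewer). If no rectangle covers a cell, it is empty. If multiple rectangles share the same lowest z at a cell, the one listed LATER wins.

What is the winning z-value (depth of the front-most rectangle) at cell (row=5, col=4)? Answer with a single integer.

Answer: 1

Derivation:
Check cell (5,4):
  A: rows 3-4 cols 4-5 -> outside (row miss)
  B: rows 4-5 cols 2-6 z=1 -> covers; best now B (z=1)
  C: rows 4-5 cols 3-4 z=4 -> covers; best now B (z=1)
  D: rows 4-5 cols 4-6 z=1 -> covers; best now D (z=1)
Winner: D at z=1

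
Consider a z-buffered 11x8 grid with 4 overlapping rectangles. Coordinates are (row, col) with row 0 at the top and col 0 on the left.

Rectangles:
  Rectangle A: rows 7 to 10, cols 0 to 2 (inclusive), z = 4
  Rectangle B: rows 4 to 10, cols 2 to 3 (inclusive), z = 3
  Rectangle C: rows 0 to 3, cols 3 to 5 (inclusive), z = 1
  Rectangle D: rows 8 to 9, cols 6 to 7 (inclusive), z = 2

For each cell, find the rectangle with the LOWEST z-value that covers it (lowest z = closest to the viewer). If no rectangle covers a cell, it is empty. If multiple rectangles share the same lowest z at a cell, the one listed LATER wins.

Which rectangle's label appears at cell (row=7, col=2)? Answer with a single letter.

Check cell (7,2):
  A: rows 7-10 cols 0-2 z=4 -> covers; best now A (z=4)
  B: rows 4-10 cols 2-3 z=3 -> covers; best now B (z=3)
  C: rows 0-3 cols 3-5 -> outside (row miss)
  D: rows 8-9 cols 6-7 -> outside (row miss)
Winner: B at z=3

Answer: B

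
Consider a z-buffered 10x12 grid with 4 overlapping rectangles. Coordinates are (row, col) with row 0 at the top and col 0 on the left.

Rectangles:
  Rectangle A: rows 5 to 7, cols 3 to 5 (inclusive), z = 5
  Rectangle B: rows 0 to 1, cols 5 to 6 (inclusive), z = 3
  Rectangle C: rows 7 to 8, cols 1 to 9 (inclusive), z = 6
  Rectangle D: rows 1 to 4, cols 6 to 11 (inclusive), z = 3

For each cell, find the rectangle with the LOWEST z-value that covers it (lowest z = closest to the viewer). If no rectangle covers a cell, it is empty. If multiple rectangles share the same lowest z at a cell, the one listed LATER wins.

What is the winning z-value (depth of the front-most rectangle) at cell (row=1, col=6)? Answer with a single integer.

Answer: 3

Derivation:
Check cell (1,6):
  A: rows 5-7 cols 3-5 -> outside (row miss)
  B: rows 0-1 cols 5-6 z=3 -> covers; best now B (z=3)
  C: rows 7-8 cols 1-9 -> outside (row miss)
  D: rows 1-4 cols 6-11 z=3 -> covers; best now D (z=3)
Winner: D at z=3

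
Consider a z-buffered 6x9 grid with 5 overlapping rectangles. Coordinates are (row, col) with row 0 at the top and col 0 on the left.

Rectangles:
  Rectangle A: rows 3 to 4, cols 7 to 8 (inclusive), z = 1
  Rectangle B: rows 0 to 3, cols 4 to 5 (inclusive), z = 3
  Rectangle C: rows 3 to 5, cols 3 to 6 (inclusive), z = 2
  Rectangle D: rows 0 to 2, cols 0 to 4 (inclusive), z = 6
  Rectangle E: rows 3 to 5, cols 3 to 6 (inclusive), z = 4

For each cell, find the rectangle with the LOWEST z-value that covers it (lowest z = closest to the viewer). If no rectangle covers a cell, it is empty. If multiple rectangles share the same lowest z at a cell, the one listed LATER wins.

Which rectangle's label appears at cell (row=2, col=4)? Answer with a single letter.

Answer: B

Derivation:
Check cell (2,4):
  A: rows 3-4 cols 7-8 -> outside (row miss)
  B: rows 0-3 cols 4-5 z=3 -> covers; best now B (z=3)
  C: rows 3-5 cols 3-6 -> outside (row miss)
  D: rows 0-2 cols 0-4 z=6 -> covers; best now B (z=3)
  E: rows 3-5 cols 3-6 -> outside (row miss)
Winner: B at z=3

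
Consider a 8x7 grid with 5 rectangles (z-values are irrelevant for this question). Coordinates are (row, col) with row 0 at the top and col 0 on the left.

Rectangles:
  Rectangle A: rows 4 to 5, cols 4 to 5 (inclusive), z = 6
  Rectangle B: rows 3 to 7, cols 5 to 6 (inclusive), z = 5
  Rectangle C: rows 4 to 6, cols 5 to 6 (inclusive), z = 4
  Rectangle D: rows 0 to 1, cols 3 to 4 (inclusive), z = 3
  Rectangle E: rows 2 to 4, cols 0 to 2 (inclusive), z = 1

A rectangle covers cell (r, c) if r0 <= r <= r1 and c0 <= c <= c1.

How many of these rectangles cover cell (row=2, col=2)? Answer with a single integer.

Answer: 1

Derivation:
Check cell (2,2):
  A: rows 4-5 cols 4-5 -> outside (row miss)
  B: rows 3-7 cols 5-6 -> outside (row miss)
  C: rows 4-6 cols 5-6 -> outside (row miss)
  D: rows 0-1 cols 3-4 -> outside (row miss)
  E: rows 2-4 cols 0-2 -> covers
Count covering = 1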